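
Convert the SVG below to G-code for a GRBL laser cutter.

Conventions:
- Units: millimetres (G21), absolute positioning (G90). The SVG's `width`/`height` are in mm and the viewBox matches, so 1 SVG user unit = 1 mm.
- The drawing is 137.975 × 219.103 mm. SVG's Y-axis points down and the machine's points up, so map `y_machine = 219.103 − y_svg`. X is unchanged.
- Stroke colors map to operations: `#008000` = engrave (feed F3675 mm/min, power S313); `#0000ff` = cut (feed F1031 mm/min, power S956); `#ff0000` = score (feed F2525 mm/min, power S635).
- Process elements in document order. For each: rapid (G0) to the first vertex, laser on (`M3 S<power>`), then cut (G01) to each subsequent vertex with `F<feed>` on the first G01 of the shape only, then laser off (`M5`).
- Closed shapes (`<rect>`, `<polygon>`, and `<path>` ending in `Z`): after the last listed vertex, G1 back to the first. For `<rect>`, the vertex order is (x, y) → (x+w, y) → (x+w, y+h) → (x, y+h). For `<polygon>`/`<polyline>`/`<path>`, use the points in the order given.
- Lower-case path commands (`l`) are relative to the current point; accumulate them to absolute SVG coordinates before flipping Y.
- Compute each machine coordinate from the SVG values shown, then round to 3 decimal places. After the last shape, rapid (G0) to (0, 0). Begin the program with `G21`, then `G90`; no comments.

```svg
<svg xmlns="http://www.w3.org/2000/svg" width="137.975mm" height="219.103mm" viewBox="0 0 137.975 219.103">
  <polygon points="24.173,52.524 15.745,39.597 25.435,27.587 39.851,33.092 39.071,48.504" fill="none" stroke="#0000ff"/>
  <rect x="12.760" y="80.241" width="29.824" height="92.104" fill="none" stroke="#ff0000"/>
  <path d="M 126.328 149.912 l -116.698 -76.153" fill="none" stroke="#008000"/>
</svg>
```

Since the viewBox matches the mm dimensions, user units are millimetres directly. The only transform is the Y-flip y_m = 219.103 − y_svg.

Shape 1 is a regular polygon drawn with `<polygon>`. Its stroke #0000ff means cut at S956, F1031. After flipping Y the toolpath is (24.173,166.579) → (15.745,179.506) → (25.435,191.516) → (39.851,186.011) → (39.071,170.599) → (24.173,166.579), returning to the start.

Shape 2 is a rectangle drawn with `<rect>`. Its stroke #ff0000 means score at S635, F2525. After flipping Y the toolpath is (12.760,138.862) → (42.584,138.862) → (42.584,46.758) → (12.760,46.758) → (12.760,138.862), returning to the start.

Shape 3 is a line segment drawn with `<path>`. Its stroke #008000 means engrave at S313, F3675. After flipping Y the toolpath is (126.328,69.191) → (9.630,145.344).

G21
G90
G0 X24.173 Y166.579
M3 S956
G01 X15.745 Y179.506 F1031
G01 X25.435 Y191.516
G01 X39.851 Y186.011
G01 X39.071 Y170.599
G01 X24.173 Y166.579
M5
G0 X12.760 Y138.862
M3 S635
G01 X42.584 Y138.862 F2525
G01 X42.584 Y46.758
G01 X12.760 Y46.758
G01 X12.760 Y138.862
M5
G0 X126.328 Y69.191
M3 S313
G01 X9.630 Y145.344 F3675
M5
G0 X0.000 Y0.000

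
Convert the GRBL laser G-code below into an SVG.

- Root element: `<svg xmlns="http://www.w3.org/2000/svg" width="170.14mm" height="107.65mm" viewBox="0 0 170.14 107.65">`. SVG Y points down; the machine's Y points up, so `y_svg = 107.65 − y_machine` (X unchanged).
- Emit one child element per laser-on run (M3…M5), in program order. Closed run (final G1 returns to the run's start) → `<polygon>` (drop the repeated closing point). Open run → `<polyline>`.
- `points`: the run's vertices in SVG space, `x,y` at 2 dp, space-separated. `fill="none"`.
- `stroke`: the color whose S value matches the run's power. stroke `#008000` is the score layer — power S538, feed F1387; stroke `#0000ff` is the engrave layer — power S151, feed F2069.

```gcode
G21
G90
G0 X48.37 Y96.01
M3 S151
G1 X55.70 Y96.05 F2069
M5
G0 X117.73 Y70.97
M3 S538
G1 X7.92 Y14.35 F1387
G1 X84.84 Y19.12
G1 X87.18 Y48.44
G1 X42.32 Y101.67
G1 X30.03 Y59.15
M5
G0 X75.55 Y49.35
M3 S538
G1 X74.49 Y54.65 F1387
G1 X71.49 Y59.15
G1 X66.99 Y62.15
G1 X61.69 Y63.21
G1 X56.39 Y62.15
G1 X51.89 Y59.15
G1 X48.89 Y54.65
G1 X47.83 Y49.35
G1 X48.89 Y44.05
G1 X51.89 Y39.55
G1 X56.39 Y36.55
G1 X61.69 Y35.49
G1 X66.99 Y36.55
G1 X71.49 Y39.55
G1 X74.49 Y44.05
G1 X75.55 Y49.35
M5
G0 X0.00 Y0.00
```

<svg xmlns="http://www.w3.org/2000/svg" width="170.14mm" height="107.65mm" viewBox="0 0 170.14 107.65">
  <polyline points="48.37,11.64 55.70,11.60" fill="none" stroke="#0000ff"/>
  <polyline points="117.73,36.68 7.92,93.30 84.84,88.53 87.18,59.21 42.32,5.98 30.03,48.50" fill="none" stroke="#008000"/>
  <polygon points="75.55,58.30 74.49,53.00 71.49,48.50 66.99,45.50 61.69,44.44 56.39,45.50 51.89,48.50 48.89,53.00 47.83,58.30 48.89,63.60 51.89,68.10 56.39,71.10 61.69,72.16 66.99,71.10 71.49,68.10 74.49,63.60" fill="none" stroke="#008000"/>
</svg>

Each laser-on run becomes one SVG element. Flip Y back into SVG space with y_svg = 107.65 − y_machine.

Run 1: S151 ⇒ engrave layer `#0000ff`. The run is open, so emit a `<polyline>` with points (Y-flipped): 48.37,11.64 55.70,11.60.

Run 2: the run's S538 means `#008000` (score). The run is open, so emit a `<polyline>` with points (Y-flipped): 117.73,36.68 7.92,93.30 84.84,88.53 87.18,59.21 42.32,5.98 30.03,48.50.

Run 3: S538 ⇒ score layer `#008000`. The run returns to its start, so emit a `<polygon>` with points (Y-flipped): 75.55,58.30 74.49,53.00 71.49,48.50 66.99,45.50 61.69,44.44 56.39,45.50 51.89,48.50 48.89,53.00 47.83,58.30 48.89,63.60 51.89,68.10 56.39,71.10 61.69,72.16 66.99,71.10 71.49,68.10 74.49,63.60.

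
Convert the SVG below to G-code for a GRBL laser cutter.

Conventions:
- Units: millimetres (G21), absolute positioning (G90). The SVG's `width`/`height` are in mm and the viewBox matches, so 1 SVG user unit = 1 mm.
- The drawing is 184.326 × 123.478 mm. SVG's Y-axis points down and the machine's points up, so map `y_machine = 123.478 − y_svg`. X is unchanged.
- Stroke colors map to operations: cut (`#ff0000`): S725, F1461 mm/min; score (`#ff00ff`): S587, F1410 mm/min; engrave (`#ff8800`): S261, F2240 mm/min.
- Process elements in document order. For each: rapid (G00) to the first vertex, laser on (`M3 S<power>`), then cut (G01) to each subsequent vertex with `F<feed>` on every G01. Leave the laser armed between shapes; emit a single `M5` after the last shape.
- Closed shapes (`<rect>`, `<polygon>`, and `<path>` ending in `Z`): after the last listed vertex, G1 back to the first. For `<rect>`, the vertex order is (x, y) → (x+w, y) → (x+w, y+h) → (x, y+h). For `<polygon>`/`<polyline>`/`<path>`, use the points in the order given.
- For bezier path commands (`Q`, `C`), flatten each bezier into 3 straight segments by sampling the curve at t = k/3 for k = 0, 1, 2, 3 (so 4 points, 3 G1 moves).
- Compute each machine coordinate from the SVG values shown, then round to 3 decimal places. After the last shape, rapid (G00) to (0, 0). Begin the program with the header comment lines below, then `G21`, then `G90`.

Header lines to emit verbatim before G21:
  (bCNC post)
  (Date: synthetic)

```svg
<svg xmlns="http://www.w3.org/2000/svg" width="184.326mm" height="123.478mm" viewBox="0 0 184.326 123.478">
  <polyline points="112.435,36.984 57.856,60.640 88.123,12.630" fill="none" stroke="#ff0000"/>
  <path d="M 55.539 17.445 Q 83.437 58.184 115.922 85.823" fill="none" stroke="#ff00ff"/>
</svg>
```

1 u = 1 mm; y_m = 123.478 − y.

[1] `<polyline>` open polyline, #ff0000→cut S725 F1461: (112.435,86.494) → (57.856,62.838) → (88.123,110.848)

[2] `<path>` quadratic bezier, #ff00ff→score S587 F1410: (55.539,106.033) → (74.647,80.329) → (94.775,57.537) → (115.922,37.655)

(bCNC post)
(Date: synthetic)
G21
G90
G00 X112.435 Y86.494
M3 S725
G01 X57.856 Y62.838 F1461
G01 X88.123 Y110.848 F1461
G00 X55.539 Y106.033
M3 S587
G01 X74.647 Y80.329 F1410
G01 X94.775 Y57.537 F1410
G01 X115.922 Y37.655 F1410
M5
G00 X0.000 Y0.000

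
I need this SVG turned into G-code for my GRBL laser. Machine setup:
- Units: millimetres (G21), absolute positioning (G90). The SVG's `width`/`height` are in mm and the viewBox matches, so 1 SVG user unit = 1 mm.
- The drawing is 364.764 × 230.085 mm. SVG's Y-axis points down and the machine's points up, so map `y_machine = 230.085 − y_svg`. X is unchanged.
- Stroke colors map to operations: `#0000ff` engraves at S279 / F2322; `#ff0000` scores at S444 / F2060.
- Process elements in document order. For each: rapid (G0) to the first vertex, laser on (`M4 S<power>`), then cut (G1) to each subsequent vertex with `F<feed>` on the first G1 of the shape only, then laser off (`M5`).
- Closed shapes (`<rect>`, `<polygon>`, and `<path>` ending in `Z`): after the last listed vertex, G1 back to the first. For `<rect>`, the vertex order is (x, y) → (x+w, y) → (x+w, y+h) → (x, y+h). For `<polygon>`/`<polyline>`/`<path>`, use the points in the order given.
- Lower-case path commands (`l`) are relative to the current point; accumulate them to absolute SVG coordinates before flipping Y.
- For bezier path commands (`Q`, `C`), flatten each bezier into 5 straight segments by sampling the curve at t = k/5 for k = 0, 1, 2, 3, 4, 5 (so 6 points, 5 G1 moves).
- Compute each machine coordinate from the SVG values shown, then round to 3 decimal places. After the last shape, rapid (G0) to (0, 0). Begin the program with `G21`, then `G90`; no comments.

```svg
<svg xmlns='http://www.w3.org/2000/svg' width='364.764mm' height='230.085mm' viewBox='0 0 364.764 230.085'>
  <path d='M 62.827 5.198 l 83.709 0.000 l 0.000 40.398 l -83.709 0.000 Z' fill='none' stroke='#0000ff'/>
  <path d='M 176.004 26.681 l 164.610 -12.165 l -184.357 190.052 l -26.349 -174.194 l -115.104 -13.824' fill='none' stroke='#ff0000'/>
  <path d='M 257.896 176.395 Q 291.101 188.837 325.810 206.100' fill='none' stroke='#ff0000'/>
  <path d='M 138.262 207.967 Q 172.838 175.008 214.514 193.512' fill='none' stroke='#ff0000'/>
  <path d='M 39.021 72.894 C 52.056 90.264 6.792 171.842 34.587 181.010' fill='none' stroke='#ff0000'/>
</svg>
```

G21
G90
G0 X62.827 Y224.887
M4 S279
G1 X146.536 Y224.887 F2322
G1 X146.536 Y184.489
G1 X62.827 Y184.489
G1 X62.827 Y224.887
M5
G0 X176.004 Y203.404
M4 S444
G1 X340.614 Y215.569 F2060
G1 X156.257 Y25.517
G1 X129.908 Y199.711
G1 X14.804 Y213.535
M5
G0 X257.896 Y53.690
M4 S444
G1 X271.238 Y48.520 F2060
G1 X284.701 Y42.965
G1 X298.283 Y37.024
G1 X311.987 Y30.697
G1 X325.810 Y23.985
M5
G0 X138.262 Y22.118
M4 S444
G1 X152.376 Y33.243 F2060
G1 X167.059 Y40.251
G1 X182.309 Y43.142
G1 X198.128 Y41.916
G1 X214.514 Y36.573
M5
G0 X39.021 Y157.191
M4 S444
G1 X40.897 Y140.157 F2060
G1 X35.086 Y114.271
G1 X27.894 Y86.090
G1 X25.626 Y62.172
G1 X34.587 Y49.075
M5
G0 X0.000 Y0.000

1 u = 1 mm; y_m = 230.085 − y.

[1] `<path>` rectangle, #0000ff→engrave S279 F2322: (62.827,224.887) → (146.536,224.887) → (146.536,184.489) → (62.827,184.489) → (62.827,224.887) (closed)

[2] `<path>` open polyline, #ff0000→score S444 F2060: (176.004,203.404) → (340.614,215.569) → (156.257,25.517) → (129.908,199.711) → (14.804,213.535)

[3] `<path>` quadratic bezier, #ff0000→score S444 F2060: (257.896,53.690) → (271.238,48.520) → (284.701,42.965) → (298.283,37.024) → (311.987,30.697) → (325.810,23.985)

[4] `<path>` quadratic bezier, #ff0000→score S444 F2060: (138.262,22.118) → (152.376,33.243) → (167.059,40.251) → (182.309,43.142) → (198.128,41.916) → (214.514,36.573)

[5] `<path>` cubic bezier, #ff0000→score S444 F2060: (39.021,157.191) → (40.897,140.157) → (35.086,114.271) → (27.894,86.090) → (25.626,62.172) → (34.587,49.075)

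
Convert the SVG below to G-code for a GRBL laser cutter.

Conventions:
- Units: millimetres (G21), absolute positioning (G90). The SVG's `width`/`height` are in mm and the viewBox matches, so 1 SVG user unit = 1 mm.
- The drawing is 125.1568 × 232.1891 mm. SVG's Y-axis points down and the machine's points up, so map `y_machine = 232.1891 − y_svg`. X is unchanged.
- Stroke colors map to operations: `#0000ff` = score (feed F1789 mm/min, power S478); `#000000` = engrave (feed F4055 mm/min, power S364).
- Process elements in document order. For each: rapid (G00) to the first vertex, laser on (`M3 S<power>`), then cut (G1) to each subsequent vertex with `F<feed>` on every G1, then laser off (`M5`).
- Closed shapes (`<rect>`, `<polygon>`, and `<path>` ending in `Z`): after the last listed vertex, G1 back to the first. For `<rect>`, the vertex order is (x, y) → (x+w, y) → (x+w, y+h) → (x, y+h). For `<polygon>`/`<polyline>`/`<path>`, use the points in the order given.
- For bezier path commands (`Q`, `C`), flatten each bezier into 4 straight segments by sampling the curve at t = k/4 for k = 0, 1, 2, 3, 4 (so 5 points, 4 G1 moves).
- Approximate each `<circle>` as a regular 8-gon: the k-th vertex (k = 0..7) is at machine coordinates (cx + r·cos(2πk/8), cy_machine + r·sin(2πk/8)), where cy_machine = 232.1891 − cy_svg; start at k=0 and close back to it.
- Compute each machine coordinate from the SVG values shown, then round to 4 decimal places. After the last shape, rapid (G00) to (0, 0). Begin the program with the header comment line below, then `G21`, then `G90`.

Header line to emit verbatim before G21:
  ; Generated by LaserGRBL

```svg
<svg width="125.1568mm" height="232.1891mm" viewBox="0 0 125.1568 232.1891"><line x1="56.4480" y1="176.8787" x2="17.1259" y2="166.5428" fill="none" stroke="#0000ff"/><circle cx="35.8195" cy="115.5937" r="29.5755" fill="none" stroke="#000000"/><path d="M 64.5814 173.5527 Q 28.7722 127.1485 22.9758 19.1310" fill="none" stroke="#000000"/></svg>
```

1 u = 1 mm; y_m = 232.1891 − y.

[1] `<line>` line segment, #0000ff→score S478 F1789: (56.4480,55.3104) → (17.1259,65.6463)

[2] `<circle>` circle, #000000→engrave S364 F4055: (65.3950,116.5954) → (56.7325,137.5084) → (35.8195,146.1709) → (14.9065,137.5084) → (6.2440,116.5954) → (14.9065,95.6824) → (35.8195,87.0199) → (56.7325,95.6824) → (65.3950,116.5954) (closed)

[3] `<path>` quadratic bezier, #000000→engrave S364 F4055: (64.5814,58.6364) → (48.5526,85.6893) → (36.2754,120.4439) → (27.7498,162.9002) → (22.9758,213.0581)

; Generated by LaserGRBL
G21
G90
G00 X56.4480 Y55.3104
M3 S478
G1 X17.1259 Y65.6463 F1789
M5
G00 X65.3950 Y116.5954
M3 S364
G1 X56.7325 Y137.5084 F4055
G1 X35.8195 Y146.1709 F4055
G1 X14.9065 Y137.5084 F4055
G1 X6.2440 Y116.5954 F4055
G1 X14.9065 Y95.6824 F4055
G1 X35.8195 Y87.0199 F4055
G1 X56.7325 Y95.6824 F4055
G1 X65.3950 Y116.5954 F4055
M5
G00 X64.5814 Y58.6364
M3 S364
G1 X48.5526 Y85.6893 F4055
G1 X36.2754 Y120.4439 F4055
G1 X27.7498 Y162.9002 F4055
G1 X22.9758 Y213.0581 F4055
M5
G00 X0.0000 Y0.0000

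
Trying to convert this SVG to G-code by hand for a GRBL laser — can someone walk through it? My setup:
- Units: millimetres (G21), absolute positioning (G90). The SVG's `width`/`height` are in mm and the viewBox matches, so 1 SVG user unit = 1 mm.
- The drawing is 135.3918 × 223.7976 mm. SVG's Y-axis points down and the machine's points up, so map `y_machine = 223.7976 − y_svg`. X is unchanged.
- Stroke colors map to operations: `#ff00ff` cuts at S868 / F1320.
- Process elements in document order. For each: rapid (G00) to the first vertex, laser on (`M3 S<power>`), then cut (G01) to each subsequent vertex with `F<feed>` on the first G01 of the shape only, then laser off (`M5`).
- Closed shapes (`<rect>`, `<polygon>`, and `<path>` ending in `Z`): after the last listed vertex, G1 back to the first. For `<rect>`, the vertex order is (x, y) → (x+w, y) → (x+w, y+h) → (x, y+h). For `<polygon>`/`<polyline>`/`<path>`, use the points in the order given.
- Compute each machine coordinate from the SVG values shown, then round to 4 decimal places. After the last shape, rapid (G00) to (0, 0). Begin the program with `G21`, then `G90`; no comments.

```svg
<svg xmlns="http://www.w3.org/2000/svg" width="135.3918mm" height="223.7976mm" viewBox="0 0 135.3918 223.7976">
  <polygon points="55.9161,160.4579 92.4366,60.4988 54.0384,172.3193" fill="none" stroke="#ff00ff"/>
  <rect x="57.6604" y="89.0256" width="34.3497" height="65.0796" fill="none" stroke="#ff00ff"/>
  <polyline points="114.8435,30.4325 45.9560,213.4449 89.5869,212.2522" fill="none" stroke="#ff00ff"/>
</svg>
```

viewBox `0 0 135.3918 223.7976` with mm width/height → 1 unit = 1 mm. Flip: y_m = 223.7976 − y_svg.

**Shape 1** — `<polygon>` closed polygon, stroke `#ff00ff` → cut (S868, F1320). Machine vertices: (55.9161,63.3397) → (92.4366,163.2988) → (54.0384,51.4783) → (55.9161,63.3397). Closed: final G1 returns to the first vertex.

**Shape 2** — `<rect>` rectangle, stroke `#ff00ff` → cut (S868, F1320). Machine vertices: (57.6604,134.7720) → (92.0101,134.7720) → (92.0101,69.6924) → (57.6604,69.6924) → (57.6604,134.7720). Closed: final G1 returns to the first vertex.

**Shape 3** — `<polyline>` open polyline, stroke `#ff00ff` → cut (S868, F1320). Machine vertices: (114.8435,193.3651) → (45.9560,10.3527) → (89.5869,11.5454). Open path.

G21
G90
G00 X55.9161 Y63.3397
M3 S868
G01 X92.4366 Y163.2988 F1320
G01 X54.0384 Y51.4783
G01 X55.9161 Y63.3397
M5
G00 X57.6604 Y134.7720
M3 S868
G01 X92.0101 Y134.7720 F1320
G01 X92.0101 Y69.6924
G01 X57.6604 Y69.6924
G01 X57.6604 Y134.7720
M5
G00 X114.8435 Y193.3651
M3 S868
G01 X45.9560 Y10.3527 F1320
G01 X89.5869 Y11.5454
M5
G00 X0.0000 Y0.0000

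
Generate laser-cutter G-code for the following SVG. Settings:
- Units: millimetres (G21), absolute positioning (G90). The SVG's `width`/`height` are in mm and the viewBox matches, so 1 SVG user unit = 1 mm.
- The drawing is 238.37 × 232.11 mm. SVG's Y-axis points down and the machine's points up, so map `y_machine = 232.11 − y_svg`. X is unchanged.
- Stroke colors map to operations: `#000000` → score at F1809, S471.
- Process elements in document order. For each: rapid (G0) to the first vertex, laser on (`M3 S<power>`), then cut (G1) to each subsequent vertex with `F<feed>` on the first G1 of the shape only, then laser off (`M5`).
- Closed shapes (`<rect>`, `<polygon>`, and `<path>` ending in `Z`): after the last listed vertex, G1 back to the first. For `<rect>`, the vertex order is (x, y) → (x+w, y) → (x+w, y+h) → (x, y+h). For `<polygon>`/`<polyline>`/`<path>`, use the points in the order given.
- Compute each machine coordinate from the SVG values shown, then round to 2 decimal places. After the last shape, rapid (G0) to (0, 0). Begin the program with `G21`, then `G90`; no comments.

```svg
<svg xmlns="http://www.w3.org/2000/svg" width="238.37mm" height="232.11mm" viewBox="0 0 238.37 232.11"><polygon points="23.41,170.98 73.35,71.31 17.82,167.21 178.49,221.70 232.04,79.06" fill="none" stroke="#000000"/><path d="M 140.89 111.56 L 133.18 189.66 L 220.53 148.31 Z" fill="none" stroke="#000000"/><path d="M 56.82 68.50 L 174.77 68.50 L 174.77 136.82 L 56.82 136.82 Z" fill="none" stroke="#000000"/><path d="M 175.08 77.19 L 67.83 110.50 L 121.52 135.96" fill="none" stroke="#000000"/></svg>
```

G21
G90
G0 X23.41 Y61.13
M3 S471
G1 X73.35 Y160.80 F1809
G1 X17.82 Y64.90
G1 X178.49 Y10.41
G1 X232.04 Y153.05
G1 X23.41 Y61.13
M5
G0 X140.89 Y120.55
M3 S471
G1 X133.18 Y42.45 F1809
G1 X220.53 Y83.80
G1 X140.89 Y120.55
M5
G0 X56.82 Y163.61
M3 S471
G1 X174.77 Y163.61 F1809
G1 X174.77 Y95.29
G1 X56.82 Y95.29
G1 X56.82 Y163.61
M5
G0 X175.08 Y154.92
M3 S471
G1 X67.83 Y121.61 F1809
G1 X121.52 Y96.15
M5
G0 X0.00 Y0.00

viewBox `0 0 238.37 232.11` with mm width/height → 1 unit = 1 mm. Flip: y_m = 232.11 − y_svg.

**Shape 1** — `<polygon>` closed polygon, stroke `#000000` → score (S471, F1809). Machine vertices: (23.41,61.13) → (73.35,160.80) → (17.82,64.90) → (178.49,10.41) → (232.04,153.05) → (23.41,61.13). Closed: final G1 returns to the first vertex.

**Shape 2** — `<path>` closed polygon, stroke `#000000` → score (S471, F1809). Machine vertices: (140.89,120.55) → (133.18,42.45) → (220.53,83.80) → (140.89,120.55). Closed: final G1 returns to the first vertex.

**Shape 3** — `<path>` rectangle, stroke `#000000` → score (S471, F1809). Machine vertices: (56.82,163.61) → (174.77,163.61) → (174.77,95.29) → (56.82,95.29) → (56.82,163.61). Closed: final G1 returns to the first vertex.

**Shape 4** — `<path>` open polyline, stroke `#000000` → score (S471, F1809). Machine vertices: (175.08,154.92) → (67.83,121.61) → (121.52,96.15). Open path.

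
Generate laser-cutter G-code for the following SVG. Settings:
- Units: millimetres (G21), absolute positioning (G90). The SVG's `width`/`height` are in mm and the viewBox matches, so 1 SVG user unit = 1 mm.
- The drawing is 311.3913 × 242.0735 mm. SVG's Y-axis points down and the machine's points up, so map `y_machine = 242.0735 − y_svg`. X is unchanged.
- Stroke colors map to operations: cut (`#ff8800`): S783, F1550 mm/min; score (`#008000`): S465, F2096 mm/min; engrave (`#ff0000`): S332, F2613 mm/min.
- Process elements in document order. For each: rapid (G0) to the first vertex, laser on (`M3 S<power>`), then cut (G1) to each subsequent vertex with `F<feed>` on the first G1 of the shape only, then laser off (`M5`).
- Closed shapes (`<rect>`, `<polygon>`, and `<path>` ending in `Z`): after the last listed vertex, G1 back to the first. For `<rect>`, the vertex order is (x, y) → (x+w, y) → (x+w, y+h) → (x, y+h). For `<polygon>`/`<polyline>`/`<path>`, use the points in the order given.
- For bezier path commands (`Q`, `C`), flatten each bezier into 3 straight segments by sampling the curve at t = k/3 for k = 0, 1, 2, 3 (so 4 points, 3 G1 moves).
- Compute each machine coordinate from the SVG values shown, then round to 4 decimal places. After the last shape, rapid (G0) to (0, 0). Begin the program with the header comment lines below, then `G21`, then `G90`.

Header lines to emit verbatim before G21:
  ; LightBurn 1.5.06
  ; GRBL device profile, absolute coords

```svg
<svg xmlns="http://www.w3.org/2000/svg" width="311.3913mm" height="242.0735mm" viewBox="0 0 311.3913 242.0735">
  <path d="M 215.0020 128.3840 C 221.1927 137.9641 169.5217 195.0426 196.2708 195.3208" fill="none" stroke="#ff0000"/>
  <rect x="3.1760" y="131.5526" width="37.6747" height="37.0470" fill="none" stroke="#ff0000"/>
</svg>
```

Since the viewBox matches the mm dimensions, user units are millimetres directly. The only transform is the Y-flip y_m = 242.0735 − y_svg.

Shape 1 is a cubic bezier drawn with `<path>`. Its stroke #ff0000 means engrave at S332, F2613. After flipping Y the toolpath is (215.0020,113.6895) → (206.9529,92.1395) → (190.6143,62.1014) → (196.2708,46.7527).

Shape 2 is a rectangle drawn with `<rect>`. Its stroke #ff0000 means engrave at S332, F2613. After flipping Y the toolpath is (3.1760,110.5209) → (40.8507,110.5209) → (40.8507,73.4739) → (3.1760,73.4739) → (3.1760,110.5209), returning to the start.

; LightBurn 1.5.06
; GRBL device profile, absolute coords
G21
G90
G0 X215.0020 Y113.6895
M3 S332
G1 X206.9529 Y92.1395 F2613
G1 X190.6143 Y62.1014
G1 X196.2708 Y46.7527
M5
G0 X3.1760 Y110.5209
M3 S332
G1 X40.8507 Y110.5209 F2613
G1 X40.8507 Y73.4739
G1 X3.1760 Y73.4739
G1 X3.1760 Y110.5209
M5
G0 X0.0000 Y0.0000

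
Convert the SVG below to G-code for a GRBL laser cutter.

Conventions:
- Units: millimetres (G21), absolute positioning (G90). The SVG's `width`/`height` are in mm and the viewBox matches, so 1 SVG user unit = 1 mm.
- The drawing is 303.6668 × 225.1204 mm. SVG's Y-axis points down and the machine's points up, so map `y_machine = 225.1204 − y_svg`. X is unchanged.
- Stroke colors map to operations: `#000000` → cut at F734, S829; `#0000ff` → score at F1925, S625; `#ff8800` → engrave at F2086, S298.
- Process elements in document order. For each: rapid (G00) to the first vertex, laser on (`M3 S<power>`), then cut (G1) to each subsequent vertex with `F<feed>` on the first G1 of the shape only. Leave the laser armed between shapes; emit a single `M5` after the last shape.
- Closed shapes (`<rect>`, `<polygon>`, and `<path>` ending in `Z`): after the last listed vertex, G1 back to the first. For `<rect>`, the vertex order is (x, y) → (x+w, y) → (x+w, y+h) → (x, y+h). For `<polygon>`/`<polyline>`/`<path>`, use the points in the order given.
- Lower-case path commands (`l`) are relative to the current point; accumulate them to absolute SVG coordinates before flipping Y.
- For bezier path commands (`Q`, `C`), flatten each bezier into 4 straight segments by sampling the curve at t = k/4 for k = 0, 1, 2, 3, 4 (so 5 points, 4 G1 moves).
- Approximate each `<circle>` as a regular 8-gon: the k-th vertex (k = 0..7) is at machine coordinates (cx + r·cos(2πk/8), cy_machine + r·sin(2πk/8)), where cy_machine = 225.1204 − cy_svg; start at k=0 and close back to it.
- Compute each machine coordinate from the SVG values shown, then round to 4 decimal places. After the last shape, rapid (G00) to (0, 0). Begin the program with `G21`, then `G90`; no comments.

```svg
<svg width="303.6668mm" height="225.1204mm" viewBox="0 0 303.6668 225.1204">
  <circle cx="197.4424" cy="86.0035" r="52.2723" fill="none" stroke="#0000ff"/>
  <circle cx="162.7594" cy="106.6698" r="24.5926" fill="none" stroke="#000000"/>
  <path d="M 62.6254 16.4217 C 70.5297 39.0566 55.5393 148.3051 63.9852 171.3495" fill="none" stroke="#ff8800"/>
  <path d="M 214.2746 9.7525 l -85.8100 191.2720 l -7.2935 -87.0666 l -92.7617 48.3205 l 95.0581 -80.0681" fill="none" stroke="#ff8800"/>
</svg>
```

G21
G90
G00 X249.7147 Y139.1169
M3 S625
G1 X234.4045 Y176.0790 F1925
G1 X197.4424 Y191.3892
G1 X160.4803 Y176.0790
G1 X145.1701 Y139.1169
G1 X160.4803 Y102.1548
G1 X197.4424 Y86.8446
G1 X234.4045 Y102.1548
G1 X249.7147 Y139.1169
G00 X187.3520 Y118.4506
M3 S829
G1 X180.1490 Y135.8402 F734
G1 X162.7594 Y143.0432
G1 X145.3698 Y135.8402
G1 X138.1668 Y118.4506
G1 X145.3698 Y101.0610
G1 X162.7594 Y93.8580
G1 X180.1490 Y101.0610
G1 X187.3520 Y118.4506
G00 X62.6254 Y208.6987
M3 S298
G1 X64.9848 Y178.1828 F2086
G1 X63.1022 Y131.3884
G1 X61.3212 Y84.5172
G1 X63.9852 Y53.7709
G00 X214.2746 Y215.3679
M3 S298
G1 X128.4646 Y24.0959 F2086
G1 X121.1711 Y111.1625
G1 X28.4094 Y62.8420
G1 X123.4675 Y142.9101
M5
G00 X0.0000 Y0.0000

1 u = 1 mm; y_m = 225.1204 − y.

[1] `<circle>` circle, #0000ff→score S625 F1925: (249.7147,139.1169) → (234.4045,176.0790) → (197.4424,191.3892) → (160.4803,176.0790) → (145.1701,139.1169) → (160.4803,102.1548) → (197.4424,86.8446) → (234.4045,102.1548) → (249.7147,139.1169) (closed)

[2] `<circle>` circle, #000000→cut S829 F734: (187.3520,118.4506) → (180.1490,135.8402) → (162.7594,143.0432) → (145.3698,135.8402) → (138.1668,118.4506) → (145.3698,101.0610) → (162.7594,93.8580) → (180.1490,101.0610) → (187.3520,118.4506) (closed)

[3] `<path>` cubic bezier, #ff8800→engrave S298 F2086: (62.6254,208.6987) → (64.9848,178.1828) → (63.1022,131.3884) → (61.3212,84.5172) → (63.9852,53.7709)

[4] `<path>` open polyline, #ff8800→engrave S298 F2086: (214.2746,215.3679) → (128.4646,24.0959) → (121.1711,111.1625) → (28.4094,62.8420) → (123.4675,142.9101)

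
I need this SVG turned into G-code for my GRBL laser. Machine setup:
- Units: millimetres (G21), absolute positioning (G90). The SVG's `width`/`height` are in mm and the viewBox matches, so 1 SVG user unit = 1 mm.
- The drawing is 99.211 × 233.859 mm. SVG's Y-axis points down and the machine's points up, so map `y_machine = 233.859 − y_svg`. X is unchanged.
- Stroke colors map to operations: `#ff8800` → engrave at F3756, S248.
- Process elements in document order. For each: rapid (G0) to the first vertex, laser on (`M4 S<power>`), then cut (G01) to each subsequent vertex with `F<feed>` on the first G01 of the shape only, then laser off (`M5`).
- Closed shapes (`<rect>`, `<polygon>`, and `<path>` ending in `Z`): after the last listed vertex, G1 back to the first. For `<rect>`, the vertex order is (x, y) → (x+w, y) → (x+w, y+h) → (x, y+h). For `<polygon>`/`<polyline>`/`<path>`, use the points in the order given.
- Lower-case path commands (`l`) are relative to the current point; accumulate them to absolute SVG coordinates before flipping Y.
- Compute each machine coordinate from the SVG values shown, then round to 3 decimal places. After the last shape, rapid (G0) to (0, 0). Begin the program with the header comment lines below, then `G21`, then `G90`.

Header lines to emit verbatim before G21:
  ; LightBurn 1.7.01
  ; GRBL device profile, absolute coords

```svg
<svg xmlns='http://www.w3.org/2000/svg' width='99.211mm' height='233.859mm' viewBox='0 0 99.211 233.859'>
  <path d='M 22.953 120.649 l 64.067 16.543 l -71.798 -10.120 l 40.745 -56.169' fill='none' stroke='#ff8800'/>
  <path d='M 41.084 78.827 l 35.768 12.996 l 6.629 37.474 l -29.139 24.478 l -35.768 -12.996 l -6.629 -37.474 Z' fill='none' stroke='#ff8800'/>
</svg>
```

; LightBurn 1.7.01
; GRBL device profile, absolute coords
G21
G90
G0 X22.953 Y113.210
M4 S248
G01 X87.020 Y96.667 F3756
G01 X15.222 Y106.787
G01 X55.967 Y162.956
M5
G0 X41.084 Y155.032
M4 S248
G01 X76.852 Y142.036 F3756
G01 X83.481 Y104.562
G01 X54.342 Y80.084
G01 X18.574 Y93.080
G01 X11.945 Y130.554
G01 X41.084 Y155.032
M5
G0 X0.000 Y0.000

viewBox `0 0 99.211 233.859` with mm width/height → 1 unit = 1 mm. Flip: y_m = 233.859 − y_svg.

**Shape 1** — `<path>` open polyline, stroke `#ff8800` → engrave (S248, F3756). Machine vertices: (22.953,113.210) → (87.020,96.667) → (15.222,106.787) → (55.967,162.956). Open path.

**Shape 2** — `<path>` regular polygon, stroke `#ff8800` → engrave (S248, F3756). Machine vertices: (41.084,155.032) → (76.852,142.036) → (83.481,104.562) → (54.342,80.084) → (18.574,93.080) → (11.945,130.554) → (41.084,155.032). Closed: final G1 returns to the first vertex.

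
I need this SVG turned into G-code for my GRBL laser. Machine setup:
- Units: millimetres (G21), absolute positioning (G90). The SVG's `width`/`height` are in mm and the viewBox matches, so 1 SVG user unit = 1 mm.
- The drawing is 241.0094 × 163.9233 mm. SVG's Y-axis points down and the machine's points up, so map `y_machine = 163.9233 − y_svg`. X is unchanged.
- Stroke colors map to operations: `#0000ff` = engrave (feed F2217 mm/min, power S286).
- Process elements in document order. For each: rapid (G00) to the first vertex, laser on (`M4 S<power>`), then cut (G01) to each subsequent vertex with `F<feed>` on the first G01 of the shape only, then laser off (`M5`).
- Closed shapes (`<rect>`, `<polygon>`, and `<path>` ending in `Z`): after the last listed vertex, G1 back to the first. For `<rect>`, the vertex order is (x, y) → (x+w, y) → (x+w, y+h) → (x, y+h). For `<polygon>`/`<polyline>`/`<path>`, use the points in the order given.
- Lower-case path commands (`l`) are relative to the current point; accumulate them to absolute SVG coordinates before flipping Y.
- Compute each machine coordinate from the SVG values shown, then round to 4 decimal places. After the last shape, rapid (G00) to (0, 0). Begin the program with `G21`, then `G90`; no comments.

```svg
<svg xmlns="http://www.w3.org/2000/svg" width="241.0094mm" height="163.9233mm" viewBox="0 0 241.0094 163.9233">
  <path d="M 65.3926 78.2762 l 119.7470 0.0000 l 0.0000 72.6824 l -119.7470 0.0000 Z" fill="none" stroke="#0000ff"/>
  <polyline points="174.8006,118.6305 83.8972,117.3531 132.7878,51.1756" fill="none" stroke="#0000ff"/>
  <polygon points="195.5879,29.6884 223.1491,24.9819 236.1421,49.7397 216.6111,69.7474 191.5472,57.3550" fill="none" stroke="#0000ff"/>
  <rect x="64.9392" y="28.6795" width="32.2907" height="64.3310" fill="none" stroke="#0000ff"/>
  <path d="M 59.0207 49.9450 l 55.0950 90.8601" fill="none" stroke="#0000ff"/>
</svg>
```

G21
G90
G00 X65.3926 Y85.6471
M4 S286
G01 X185.1396 Y85.6471 F2217
G01 X185.1396 Y12.9647
G01 X65.3926 Y12.9647
G01 X65.3926 Y85.6471
M5
G00 X174.8006 Y45.2928
M4 S286
G01 X83.8972 Y46.5702 F2217
G01 X132.7878 Y112.7477
M5
G00 X195.5879 Y134.2349
M4 S286
G01 X223.1491 Y138.9414 F2217
G01 X236.1421 Y114.1836
G01 X216.6111 Y94.1759
G01 X191.5472 Y106.5683
G01 X195.5879 Y134.2349
M5
G00 X64.9392 Y135.2438
M4 S286
G01 X97.2299 Y135.2438 F2217
G01 X97.2299 Y70.9128
G01 X64.9392 Y70.9128
G01 X64.9392 Y135.2438
M5
G00 X59.0207 Y113.9783
M4 S286
G01 X114.1157 Y23.1182 F2217
M5
G00 X0.0000 Y0.0000

Since the viewBox matches the mm dimensions, user units are millimetres directly. The only transform is the Y-flip y_m = 163.9233 − y_svg.

Shape 1 is a rectangle drawn with `<path>`. Its stroke #0000ff means engrave at S286, F2217. After flipping Y the toolpath is (65.3926,85.6471) → (185.1396,85.6471) → (185.1396,12.9647) → (65.3926,12.9647) → (65.3926,85.6471), returning to the start.

Shape 2 is a open polyline drawn with `<polyline>`. Its stroke #0000ff means engrave at S286, F2217. After flipping Y the toolpath is (174.8006,45.2928) → (83.8972,46.5702) → (132.7878,112.7477).

Shape 3 is a regular polygon drawn with `<polygon>`. Its stroke #0000ff means engrave at S286, F2217. After flipping Y the toolpath is (195.5879,134.2349) → (223.1491,138.9414) → (236.1421,114.1836) → (216.6111,94.1759) → (191.5472,106.5683) → (195.5879,134.2349), returning to the start.

Shape 4 is a rectangle drawn with `<rect>`. Its stroke #0000ff means engrave at S286, F2217. After flipping Y the toolpath is (64.9392,135.2438) → (97.2299,135.2438) → (97.2299,70.9128) → (64.9392,70.9128) → (64.9392,135.2438), returning to the start.

Shape 5 is a line segment drawn with `<path>`. Its stroke #0000ff means engrave at S286, F2217. After flipping Y the toolpath is (59.0207,113.9783) → (114.1157,23.1182).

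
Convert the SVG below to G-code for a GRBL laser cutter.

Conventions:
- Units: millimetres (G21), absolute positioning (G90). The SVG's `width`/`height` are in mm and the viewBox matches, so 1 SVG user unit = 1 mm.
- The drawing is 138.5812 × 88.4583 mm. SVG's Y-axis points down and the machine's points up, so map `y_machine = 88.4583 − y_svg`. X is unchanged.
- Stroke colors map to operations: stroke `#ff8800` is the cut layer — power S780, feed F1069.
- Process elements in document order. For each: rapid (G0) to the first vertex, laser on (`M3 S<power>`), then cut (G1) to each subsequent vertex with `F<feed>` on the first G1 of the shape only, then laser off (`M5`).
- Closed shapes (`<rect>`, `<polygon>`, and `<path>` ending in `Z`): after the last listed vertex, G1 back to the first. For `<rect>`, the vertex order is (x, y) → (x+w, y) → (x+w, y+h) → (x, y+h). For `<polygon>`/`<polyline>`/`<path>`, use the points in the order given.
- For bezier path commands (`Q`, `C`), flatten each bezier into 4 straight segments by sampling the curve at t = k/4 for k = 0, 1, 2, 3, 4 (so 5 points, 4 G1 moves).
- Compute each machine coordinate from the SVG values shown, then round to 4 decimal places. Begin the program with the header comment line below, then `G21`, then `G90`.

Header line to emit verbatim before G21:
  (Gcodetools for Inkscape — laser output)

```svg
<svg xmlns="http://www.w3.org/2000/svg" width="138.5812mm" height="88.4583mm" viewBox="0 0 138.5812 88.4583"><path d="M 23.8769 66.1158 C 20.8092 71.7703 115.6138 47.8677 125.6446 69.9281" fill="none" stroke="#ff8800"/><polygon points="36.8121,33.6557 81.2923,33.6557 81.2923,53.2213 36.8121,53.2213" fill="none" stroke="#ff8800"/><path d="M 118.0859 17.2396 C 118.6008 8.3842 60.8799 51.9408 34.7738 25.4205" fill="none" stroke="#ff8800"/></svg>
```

Since the viewBox matches the mm dimensions, user units are millimetres directly. The only transform is the Y-flip y_m = 88.4583 − y_svg.

Shape 1 is a cubic bezier drawn with `<path>`. Its stroke #ff8800 means cut at S780, F1069. After flipping Y the toolpath is (23.8769,22.3425) → (37.0733,22.4636) → (69.8488,26.5886) → (105.0803,27.6374) → (125.6446,18.5302).

Shape 2 is a rectangle drawn with `<polygon>`. Its stroke #ff8800 means cut at S780, F1069. After flipping Y the toolpath is (36.8121,54.8026) → (81.2923,54.8026) → (81.2923,35.2370) → (36.8121,35.2370) → (36.8121,54.8026), returning to the start.

Shape 3 is a cubic bezier drawn with `<path>`. Its stroke #ff8800 means cut at S780, F1069. After flipping Y the toolpath is (118.0859,71.2187) → (108.9568,69.9469) → (86.4127,60.5039) → (58.8772,54.3731) → (34.7738,63.0378).

(Gcodetools for Inkscape — laser output)
G21
G90
G0 X23.8769 Y22.3425
M3 S780
G1 X37.0733 Y22.4636 F1069
G1 X69.8488 Y26.5886
G1 X105.0803 Y27.6374
G1 X125.6446 Y18.5302
M5
G0 X36.8121 Y54.8026
M3 S780
G1 X81.2923 Y54.8026 F1069
G1 X81.2923 Y35.2370
G1 X36.8121 Y35.2370
G1 X36.8121 Y54.8026
M5
G0 X118.0859 Y71.2187
M3 S780
G1 X108.9568 Y69.9469 F1069
G1 X86.4127 Y60.5039
G1 X58.8772 Y54.3731
G1 X34.7738 Y63.0378
M5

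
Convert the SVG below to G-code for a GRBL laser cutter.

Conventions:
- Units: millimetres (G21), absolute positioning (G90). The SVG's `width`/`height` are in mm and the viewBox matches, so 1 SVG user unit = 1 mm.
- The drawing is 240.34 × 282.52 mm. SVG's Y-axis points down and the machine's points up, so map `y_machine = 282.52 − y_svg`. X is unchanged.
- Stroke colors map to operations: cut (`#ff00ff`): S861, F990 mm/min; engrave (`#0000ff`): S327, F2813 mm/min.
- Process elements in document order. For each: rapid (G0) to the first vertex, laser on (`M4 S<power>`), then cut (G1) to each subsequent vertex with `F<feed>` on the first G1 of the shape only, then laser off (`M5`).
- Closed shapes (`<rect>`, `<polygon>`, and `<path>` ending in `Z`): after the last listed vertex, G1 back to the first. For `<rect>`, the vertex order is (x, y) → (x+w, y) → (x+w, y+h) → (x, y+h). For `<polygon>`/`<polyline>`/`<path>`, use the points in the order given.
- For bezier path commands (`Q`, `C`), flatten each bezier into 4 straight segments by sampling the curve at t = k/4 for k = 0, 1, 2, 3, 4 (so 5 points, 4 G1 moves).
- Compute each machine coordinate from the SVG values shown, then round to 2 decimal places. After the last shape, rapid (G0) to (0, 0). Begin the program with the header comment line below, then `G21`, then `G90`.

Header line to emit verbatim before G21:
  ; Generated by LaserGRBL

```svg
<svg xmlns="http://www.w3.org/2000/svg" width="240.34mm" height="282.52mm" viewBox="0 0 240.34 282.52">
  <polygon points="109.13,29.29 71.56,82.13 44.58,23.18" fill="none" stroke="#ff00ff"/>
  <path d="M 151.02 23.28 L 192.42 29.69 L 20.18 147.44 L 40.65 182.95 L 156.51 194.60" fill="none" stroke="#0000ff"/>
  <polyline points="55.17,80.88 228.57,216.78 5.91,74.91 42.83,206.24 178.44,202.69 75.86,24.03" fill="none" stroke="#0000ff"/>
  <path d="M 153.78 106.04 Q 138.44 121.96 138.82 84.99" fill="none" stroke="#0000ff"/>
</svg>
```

viewBox `0 0 240.34 282.52` with mm width/height → 1 unit = 1 mm. Flip: y_m = 282.52 − y_svg.

**Shape 1** — `<polygon>` regular polygon, stroke `#ff00ff` → cut (S861, F990). Machine vertices: (109.13,253.23) → (71.56,200.39) → (44.58,259.34) → (109.13,253.23). Closed: final G1 returns to the first vertex.

**Shape 2** — `<path>` open polyline, stroke `#0000ff` → engrave (S327, F2813). Machine vertices: (151.02,259.24) → (192.42,252.83) → (20.18,135.08) → (40.65,99.57) → (156.51,87.92). Open path.

**Shape 3** — `<polyline>` open polyline, stroke `#0000ff` → engrave (S327, F2813). Machine vertices: (55.17,201.64) → (228.57,65.74) → (5.91,207.61) → (42.83,76.28) → (178.44,79.83) → (75.86,258.49). Open path.

**Shape 4** — `<path>` quadratic bezier, stroke `#0000ff` → engrave (S327, F2813). Control points (SVG): P0=(153.78,106.04), P1=(138.44,121.96), P2=(138.82,84.99); sampled at t=k/4. Machine vertices: (153.78,176.48) → (147.09,171.83) → (142.37,173.78) → (139.61,182.35) → (138.82,197.53). Open path.

; Generated by LaserGRBL
G21
G90
G0 X109.13 Y253.23
M4 S861
G1 X71.56 Y200.39 F990
G1 X44.58 Y259.34
G1 X109.13 Y253.23
M5
G0 X151.02 Y259.24
M4 S327
G1 X192.42 Y252.83 F2813
G1 X20.18 Y135.08
G1 X40.65 Y99.57
G1 X156.51 Y87.92
M5
G0 X55.17 Y201.64
M4 S327
G1 X228.57 Y65.74 F2813
G1 X5.91 Y207.61
G1 X42.83 Y76.28
G1 X178.44 Y79.83
G1 X75.86 Y258.49
M5
G0 X153.78 Y176.48
M4 S327
G1 X147.09 Y171.83 F2813
G1 X142.37 Y173.78
G1 X139.61 Y182.35
G1 X138.82 Y197.53
M5
G0 X0.00 Y0.00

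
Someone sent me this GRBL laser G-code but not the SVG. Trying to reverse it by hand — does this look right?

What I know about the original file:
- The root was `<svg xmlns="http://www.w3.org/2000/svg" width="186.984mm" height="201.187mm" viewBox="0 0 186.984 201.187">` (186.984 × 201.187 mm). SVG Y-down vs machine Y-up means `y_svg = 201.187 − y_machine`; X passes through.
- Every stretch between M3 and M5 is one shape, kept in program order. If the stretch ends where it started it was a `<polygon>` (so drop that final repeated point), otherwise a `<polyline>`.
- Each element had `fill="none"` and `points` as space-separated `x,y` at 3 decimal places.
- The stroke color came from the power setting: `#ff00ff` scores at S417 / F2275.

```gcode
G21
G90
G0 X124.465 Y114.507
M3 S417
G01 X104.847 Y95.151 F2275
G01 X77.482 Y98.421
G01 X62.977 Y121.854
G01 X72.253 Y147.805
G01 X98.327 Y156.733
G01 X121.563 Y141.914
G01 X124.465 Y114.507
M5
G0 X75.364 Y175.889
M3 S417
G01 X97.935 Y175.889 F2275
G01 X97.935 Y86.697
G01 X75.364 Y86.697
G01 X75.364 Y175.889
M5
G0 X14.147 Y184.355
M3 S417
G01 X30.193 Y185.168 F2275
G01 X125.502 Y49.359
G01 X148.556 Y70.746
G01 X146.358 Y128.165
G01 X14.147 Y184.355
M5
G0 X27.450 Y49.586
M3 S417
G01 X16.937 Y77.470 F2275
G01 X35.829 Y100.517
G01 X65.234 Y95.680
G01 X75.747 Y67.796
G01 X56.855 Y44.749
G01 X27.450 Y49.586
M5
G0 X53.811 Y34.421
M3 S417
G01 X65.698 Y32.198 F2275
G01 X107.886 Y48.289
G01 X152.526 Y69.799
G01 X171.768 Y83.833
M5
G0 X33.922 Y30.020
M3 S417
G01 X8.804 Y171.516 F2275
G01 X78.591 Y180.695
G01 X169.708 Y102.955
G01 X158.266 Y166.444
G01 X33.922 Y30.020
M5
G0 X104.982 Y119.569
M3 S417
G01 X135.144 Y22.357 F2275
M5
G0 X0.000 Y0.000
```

<svg xmlns="http://www.w3.org/2000/svg" width="186.984mm" height="201.187mm" viewBox="0 0 186.984 201.187">
  <polygon points="124.465,86.680 104.847,106.036 77.482,102.766 62.977,79.333 72.253,53.382 98.327,44.454 121.563,59.273" fill="none" stroke="#ff00ff"/>
  <polygon points="75.364,25.298 97.935,25.298 97.935,114.490 75.364,114.490" fill="none" stroke="#ff00ff"/>
  <polygon points="14.147,16.832 30.193,16.019 125.502,151.828 148.556,130.441 146.358,73.022" fill="none" stroke="#ff00ff"/>
  <polygon points="27.450,151.601 16.937,123.717 35.829,100.670 65.234,105.507 75.747,133.391 56.855,156.438" fill="none" stroke="#ff00ff"/>
  <polyline points="53.811,166.766 65.698,168.989 107.886,152.898 152.526,131.388 171.768,117.354" fill="none" stroke="#ff00ff"/>
  <polygon points="33.922,171.167 8.804,29.671 78.591,20.492 169.708,98.232 158.266,34.743" fill="none" stroke="#ff00ff"/>
  <polyline points="104.982,81.618 135.144,178.830" fill="none" stroke="#ff00ff"/>
</svg>

Machine Y-up, SVG Y-down with viewBox height 201.187, so y_svg = 201.187 − y_machine; X carries over. Every run uses S417, so all elements get stroke `#ff00ff` (score).

Run 1: The run returns to its start, so emit a `<polygon>` with points (Y-flipped): 124.465,86.680 104.847,106.036 77.482,102.766 62.977,79.333 72.253,53.382 98.327,44.454 121.563,59.273.

Run 2: The run returns to its start, so emit a `<polygon>` with points (Y-flipped): 75.364,25.298 97.935,25.298 97.935,114.490 75.364,114.490.

Run 3: The run returns to its start, so emit a `<polygon>` with points (Y-flipped): 14.147,16.832 30.193,16.019 125.502,151.828 148.556,130.441 146.358,73.022.

Run 4: The run returns to its start, so emit a `<polygon>` with points (Y-flipped): 27.450,151.601 16.937,123.717 35.829,100.670 65.234,105.507 75.747,133.391 56.855,156.438.

Run 5: The run is open, so emit a `<polyline>` with points (Y-flipped): 53.811,166.766 65.698,168.989 107.886,152.898 152.526,131.388 171.768,117.354.

Run 6: The run returns to its start, so emit a `<polygon>` with points (Y-flipped): 33.922,171.167 8.804,29.671 78.591,20.492 169.708,98.232 158.266,34.743.

Run 7: The run is open, so emit a `<polyline>` with points (Y-flipped): 104.982,81.618 135.144,178.830.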